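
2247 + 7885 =10132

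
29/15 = 29/15  =  1.93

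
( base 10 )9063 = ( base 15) 2A43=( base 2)10001101100111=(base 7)35265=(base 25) ECD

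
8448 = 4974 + 3474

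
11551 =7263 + 4288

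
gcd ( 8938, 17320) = 2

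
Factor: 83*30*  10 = 24900 = 2^2*3^1*5^2*83^1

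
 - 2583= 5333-7916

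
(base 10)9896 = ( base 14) 386c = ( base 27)DFE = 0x26A8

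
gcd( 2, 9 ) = 1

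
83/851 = 83/851 = 0.10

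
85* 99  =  8415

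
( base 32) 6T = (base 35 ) 6B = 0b11011101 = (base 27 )85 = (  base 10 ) 221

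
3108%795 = 723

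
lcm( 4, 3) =12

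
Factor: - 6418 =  - 2^1*3209^1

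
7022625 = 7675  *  915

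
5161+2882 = 8043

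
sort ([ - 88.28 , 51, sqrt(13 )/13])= [ - 88.28, sqrt( 13 ) /13,51]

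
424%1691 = 424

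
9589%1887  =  154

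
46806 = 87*538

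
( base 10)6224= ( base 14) 23A8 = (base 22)CIK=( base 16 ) 1850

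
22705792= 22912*991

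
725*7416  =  5376600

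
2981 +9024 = 12005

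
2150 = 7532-5382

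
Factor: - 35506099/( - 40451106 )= 2^(-1)*3^( - 1 )*101^( - 1 ) * 66751^(-1) * 35506099^1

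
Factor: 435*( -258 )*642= - 72051660 = - 2^2*3^3*5^1*29^1*43^1*107^1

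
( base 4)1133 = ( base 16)5f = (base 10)95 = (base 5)340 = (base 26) 3h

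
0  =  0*(  -  16126)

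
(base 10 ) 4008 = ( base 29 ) 4M6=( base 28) 534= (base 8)7650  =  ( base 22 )864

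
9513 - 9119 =394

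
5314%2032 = 1250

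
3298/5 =659 + 3/5= 659.60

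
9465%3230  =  3005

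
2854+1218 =4072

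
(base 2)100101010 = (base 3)102001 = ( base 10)298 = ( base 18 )GA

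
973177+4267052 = 5240229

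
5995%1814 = 553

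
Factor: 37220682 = 2^1*3^1*2333^1*2659^1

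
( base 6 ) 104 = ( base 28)1C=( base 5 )130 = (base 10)40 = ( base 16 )28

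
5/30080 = 1/6016 = 0.00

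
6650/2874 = 2 + 451/1437= 2.31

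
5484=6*914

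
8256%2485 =801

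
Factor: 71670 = 2^1*3^1*5^1*2389^1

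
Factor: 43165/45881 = 5^1*11^(  -  1)*43^( - 1 )*89^1 = 445/473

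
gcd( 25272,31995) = 81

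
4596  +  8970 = 13566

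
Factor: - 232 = - 2^3 * 29^1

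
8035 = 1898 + 6137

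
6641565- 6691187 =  - 49622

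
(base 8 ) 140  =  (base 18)56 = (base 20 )4g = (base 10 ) 96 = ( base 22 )48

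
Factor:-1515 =-3^1*5^1*101^1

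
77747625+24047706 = 101795331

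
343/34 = 10 +3/34=10.09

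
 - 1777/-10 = 1777/10 = 177.70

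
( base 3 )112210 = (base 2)110001111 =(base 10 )399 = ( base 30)d9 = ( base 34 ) bp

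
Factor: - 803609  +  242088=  - 561521  =  - 561521^1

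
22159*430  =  9528370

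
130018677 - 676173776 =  - 546155099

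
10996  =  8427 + 2569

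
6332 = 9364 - 3032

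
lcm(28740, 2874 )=28740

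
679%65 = 29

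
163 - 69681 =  - 69518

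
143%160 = 143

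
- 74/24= -37/12  =  - 3.08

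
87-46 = 41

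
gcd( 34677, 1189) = 1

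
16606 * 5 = 83030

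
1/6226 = 1/6226 = 0.00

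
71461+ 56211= 127672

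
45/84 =15/28= 0.54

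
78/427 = 78/427= 0.18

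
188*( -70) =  - 13160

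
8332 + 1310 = 9642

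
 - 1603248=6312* ( - 254)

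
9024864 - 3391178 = 5633686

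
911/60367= 911/60367= 0.02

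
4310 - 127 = 4183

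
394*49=19306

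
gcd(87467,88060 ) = 1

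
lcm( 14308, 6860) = 500780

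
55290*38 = 2101020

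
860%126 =104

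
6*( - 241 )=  - 1446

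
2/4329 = 2/4329 =0.00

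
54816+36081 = 90897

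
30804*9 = 277236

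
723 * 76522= 55325406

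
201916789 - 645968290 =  - 444051501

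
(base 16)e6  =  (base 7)446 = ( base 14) 126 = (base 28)86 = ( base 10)230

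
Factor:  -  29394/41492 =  - 639/902 = -2^(-1)*3^2*11^( - 1) *41^( - 1)*71^1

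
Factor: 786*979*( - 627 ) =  -482472738 =- 2^1*3^2*11^2*19^1*89^1*131^1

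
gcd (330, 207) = 3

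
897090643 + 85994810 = 983085453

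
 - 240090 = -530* 453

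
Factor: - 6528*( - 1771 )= 11561088  =  2^7 *3^1*7^1*11^1*17^1 * 23^1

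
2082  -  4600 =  - 2518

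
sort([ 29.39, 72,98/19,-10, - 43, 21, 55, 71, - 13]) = [-43,-13, -10, 98/19,  21,29.39,55 , 71,72]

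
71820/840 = 85 + 1/2  =  85.50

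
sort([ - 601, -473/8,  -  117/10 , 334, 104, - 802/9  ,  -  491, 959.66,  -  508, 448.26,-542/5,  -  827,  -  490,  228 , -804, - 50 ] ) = [ - 827, - 804, - 601,-508,-491, - 490,-542/5,-802/9, -473/8, - 50,  -  117/10,104,228, 334 , 448.26,959.66] 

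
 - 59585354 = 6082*( - 9797)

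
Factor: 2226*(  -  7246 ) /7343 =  - 2^2 * 3^1*53^1*1049^( - 1) *3623^1 =- 2304228/1049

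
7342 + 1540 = 8882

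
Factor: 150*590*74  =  2^3*3^1 * 5^3 * 37^1*59^1 = 6549000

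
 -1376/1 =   -  1376 = - 1376.00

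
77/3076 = 77/3076  =  0.03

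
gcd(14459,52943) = 1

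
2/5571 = 2/5571 = 0.00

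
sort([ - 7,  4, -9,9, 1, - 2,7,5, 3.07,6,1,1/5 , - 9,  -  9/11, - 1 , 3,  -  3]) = [ - 9, - 9,  -  7,  -  3,-2, - 1 , - 9/11, 1/5,1, 1,3,3.07,4,5,6, 7,9 ]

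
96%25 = 21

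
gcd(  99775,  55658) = 1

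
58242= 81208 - 22966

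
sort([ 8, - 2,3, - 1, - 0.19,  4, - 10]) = [ - 10,-2,-1,-0.19 , 3,4, 8 ]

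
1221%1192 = 29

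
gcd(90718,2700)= 2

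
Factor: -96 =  - 2^5 *3^1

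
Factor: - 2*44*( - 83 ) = 7304 = 2^3*11^1*83^1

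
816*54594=44548704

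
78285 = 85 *921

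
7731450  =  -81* ( - 95450 ) 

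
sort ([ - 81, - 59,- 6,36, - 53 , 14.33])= [-81, - 59,  -  53, - 6,14.33, 36 ] 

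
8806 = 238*37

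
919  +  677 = 1596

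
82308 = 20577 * 4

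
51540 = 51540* 1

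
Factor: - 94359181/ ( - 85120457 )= 7^1*113^1*283^( - 1)*119291^1*300779^( - 1 )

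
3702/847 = 4 +314/847 =4.37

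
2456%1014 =428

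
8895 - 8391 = 504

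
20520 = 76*270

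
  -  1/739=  - 1/739 = -0.00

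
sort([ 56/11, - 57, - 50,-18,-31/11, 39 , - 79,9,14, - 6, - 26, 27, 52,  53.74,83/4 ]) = [ - 79, - 57,  -  50,-26, - 18,  -  6, - 31/11,56/11,9, 14,83/4,27,39  ,  52,  53.74] 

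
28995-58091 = -29096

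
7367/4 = 1841 + 3/4=1841.75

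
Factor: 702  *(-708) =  - 2^3*3^4*13^1*59^1 = - 497016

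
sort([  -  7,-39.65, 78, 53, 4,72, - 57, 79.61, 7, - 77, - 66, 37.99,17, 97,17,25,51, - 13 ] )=[  -  77 , - 66,-57  , - 39.65,  -  13, - 7,  4,7,17, 17, 25,  37.99, 51,53, 72,78, 79.61,97 ]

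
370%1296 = 370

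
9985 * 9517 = 95027245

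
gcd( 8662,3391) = 1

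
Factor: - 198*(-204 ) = 40392 = 2^3*3^3*11^1 *17^1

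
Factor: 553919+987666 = 5^1*308317^1 = 1541585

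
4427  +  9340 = 13767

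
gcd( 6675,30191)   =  1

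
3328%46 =16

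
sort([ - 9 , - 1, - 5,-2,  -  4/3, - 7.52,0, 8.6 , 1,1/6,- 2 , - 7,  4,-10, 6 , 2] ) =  [ - 10, - 9, - 7.52,  -  7, - 5 , - 2, - 2 , - 4/3, - 1,0,1/6,1,2,4,6,  8.6 ] 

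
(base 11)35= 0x26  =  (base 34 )14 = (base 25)1D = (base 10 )38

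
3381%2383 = 998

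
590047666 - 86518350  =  503529316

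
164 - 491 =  - 327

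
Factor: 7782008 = 2^3*13^1*74827^1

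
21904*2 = 43808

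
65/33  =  1+32/33 = 1.97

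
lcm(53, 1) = 53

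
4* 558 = 2232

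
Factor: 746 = 2^1* 373^1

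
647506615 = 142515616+504990999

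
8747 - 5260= 3487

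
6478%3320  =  3158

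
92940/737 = 126 + 78/737 = 126.11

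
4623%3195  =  1428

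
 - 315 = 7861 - 8176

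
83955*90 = 7555950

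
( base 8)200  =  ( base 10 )128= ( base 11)107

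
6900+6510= 13410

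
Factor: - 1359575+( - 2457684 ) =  - 3817259^1 = - 3817259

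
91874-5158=86716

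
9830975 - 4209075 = 5621900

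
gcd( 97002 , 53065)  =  1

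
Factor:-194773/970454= -2^(  -  1)*31^1*61^1*103^1*479^( - 1 )*1013^( -1)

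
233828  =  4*58457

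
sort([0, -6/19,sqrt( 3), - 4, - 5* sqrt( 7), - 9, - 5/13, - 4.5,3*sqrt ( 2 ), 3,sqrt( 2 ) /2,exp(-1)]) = [ - 5*sqrt( 7 ), - 9, - 4.5,- 4,- 5/13, - 6/19, 0, exp( - 1), sqrt ( 2 )/2, sqrt( 3 ),3,3*sqrt( 2)] 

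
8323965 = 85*97929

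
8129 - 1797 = 6332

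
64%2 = 0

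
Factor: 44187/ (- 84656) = -2^ ( - 4)*3^1*37^( -1 )*103^1 = - 309/592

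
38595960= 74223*520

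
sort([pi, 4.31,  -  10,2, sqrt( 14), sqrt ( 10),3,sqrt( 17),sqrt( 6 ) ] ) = [  -  10,2, sqrt( 6 ), 3, pi, sqrt( 10), sqrt(14 ),  sqrt (17), 4.31]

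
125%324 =125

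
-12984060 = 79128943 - 92113003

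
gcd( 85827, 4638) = 3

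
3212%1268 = 676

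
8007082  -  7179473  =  827609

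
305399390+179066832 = 484466222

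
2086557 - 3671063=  - 1584506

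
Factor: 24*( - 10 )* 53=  - 2^4*3^1*5^1*53^1 = -12720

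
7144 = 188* 38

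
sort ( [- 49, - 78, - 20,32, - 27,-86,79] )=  [ - 86  , - 78, - 49, - 27, - 20,32,79]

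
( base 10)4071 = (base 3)12120210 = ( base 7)14604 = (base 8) 7747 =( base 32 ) 3v7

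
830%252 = 74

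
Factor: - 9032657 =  - 19^1*475403^1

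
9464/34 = 4732/17 =278.35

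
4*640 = 2560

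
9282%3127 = 3028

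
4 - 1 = 3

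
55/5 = 11 = 11.00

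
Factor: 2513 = 7^1*359^1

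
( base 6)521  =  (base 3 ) 21011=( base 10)193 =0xc1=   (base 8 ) 301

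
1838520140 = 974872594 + 863647546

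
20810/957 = 20810/957 = 21.75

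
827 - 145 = 682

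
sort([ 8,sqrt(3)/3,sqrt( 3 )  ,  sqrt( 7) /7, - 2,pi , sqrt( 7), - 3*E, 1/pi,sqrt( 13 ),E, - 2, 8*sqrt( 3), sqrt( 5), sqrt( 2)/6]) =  [ - 3*E, - 2, - 2,sqrt ( 2 )/6,1/pi,sqrt ( 7) /7,sqrt( 3 ) /3,  sqrt(3 ),sqrt( 5),sqrt( 7 ),E,pi, sqrt( 13),8,8*sqrt( 3)]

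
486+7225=7711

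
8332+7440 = 15772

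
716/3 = 238+2/3 = 238.67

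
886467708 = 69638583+816829125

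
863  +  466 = 1329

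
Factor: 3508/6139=2^2*7^( - 1) = 4/7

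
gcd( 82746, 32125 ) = 1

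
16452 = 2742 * 6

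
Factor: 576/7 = 2^6*3^2*7^ ( - 1)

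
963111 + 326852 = 1289963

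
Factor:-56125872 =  -2^4 * 3^4*11^1*31^1*127^1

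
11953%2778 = 841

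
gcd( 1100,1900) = 100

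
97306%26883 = 16657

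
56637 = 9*6293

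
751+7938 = 8689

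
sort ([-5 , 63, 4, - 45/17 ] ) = [-5, - 45/17 , 4,63] 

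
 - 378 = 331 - 709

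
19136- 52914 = - 33778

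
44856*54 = 2422224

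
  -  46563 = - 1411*33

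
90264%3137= 2428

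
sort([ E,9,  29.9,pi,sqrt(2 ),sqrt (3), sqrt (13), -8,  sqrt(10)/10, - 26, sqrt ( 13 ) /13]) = [-26, - 8,sqrt(13 )/13, sqrt(  10)/10, sqrt( 2 ), sqrt (3 ), E,pi , sqrt ( 13 ), 9, 29.9 ] 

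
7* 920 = 6440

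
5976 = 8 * 747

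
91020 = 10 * 9102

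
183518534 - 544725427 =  - 361206893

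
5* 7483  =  37415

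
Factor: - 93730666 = -2^1  *  46865333^1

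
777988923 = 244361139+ 533627784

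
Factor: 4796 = 2^2*11^1*109^1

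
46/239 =46/239 = 0.19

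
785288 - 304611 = 480677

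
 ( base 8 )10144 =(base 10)4196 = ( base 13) 1baa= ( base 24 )76K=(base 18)CH2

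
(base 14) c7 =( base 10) 175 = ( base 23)7E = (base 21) 87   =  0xaf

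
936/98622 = 52/5479=0.01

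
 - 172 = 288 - 460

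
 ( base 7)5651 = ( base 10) 2045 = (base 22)44l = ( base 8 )3775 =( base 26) 30H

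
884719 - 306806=577913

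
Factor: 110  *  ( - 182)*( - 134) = 2682680= 2^3*5^1 *7^1*11^1*13^1*67^1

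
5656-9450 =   -  3794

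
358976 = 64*5609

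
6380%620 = 180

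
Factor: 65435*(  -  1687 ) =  - 110388845 = -5^1*7^1  *  23^1 * 241^1*569^1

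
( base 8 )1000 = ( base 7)1331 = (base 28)i8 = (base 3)200222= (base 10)512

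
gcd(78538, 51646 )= 2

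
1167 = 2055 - 888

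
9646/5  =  9646/5  =  1929.20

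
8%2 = 0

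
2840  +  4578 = 7418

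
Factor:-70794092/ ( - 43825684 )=17698523/10956421 = 7^(- 1)*23^1*97^1*7933^1*1565203^(-1 )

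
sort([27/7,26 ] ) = [27/7,  26]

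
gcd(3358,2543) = 1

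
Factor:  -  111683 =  - 11^2*13^1*71^1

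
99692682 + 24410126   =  124102808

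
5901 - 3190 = 2711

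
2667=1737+930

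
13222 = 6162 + 7060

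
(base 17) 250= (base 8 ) 1227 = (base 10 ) 663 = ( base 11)553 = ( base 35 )ix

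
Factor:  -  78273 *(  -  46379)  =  3630223467 = 3^3 *13^1 * 19^1*223^1*2441^1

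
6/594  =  1/99=0.01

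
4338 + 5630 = 9968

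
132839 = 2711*49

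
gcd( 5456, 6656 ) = 16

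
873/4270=873/4270 =0.20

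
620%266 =88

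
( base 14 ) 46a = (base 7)2363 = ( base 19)284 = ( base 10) 878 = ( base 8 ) 1556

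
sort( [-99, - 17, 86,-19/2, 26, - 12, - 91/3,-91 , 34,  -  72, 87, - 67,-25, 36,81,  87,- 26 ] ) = [ -99 ,-91, - 72, - 67, - 91/3, - 26,-25, - 17, - 12, - 19/2, 26, 34, 36, 81, 86,87,87]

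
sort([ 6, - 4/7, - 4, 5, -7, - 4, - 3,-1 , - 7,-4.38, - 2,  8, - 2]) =[ - 7, - 7,-4.38 , - 4, - 4, - 3,  -  2, - 2,  -  1, - 4/7, 5,6 , 8] 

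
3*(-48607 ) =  - 145821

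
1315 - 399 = 916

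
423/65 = 6  +  33/65 = 6.51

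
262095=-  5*( - 52419 ) 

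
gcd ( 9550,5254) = 2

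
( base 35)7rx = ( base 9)14084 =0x2551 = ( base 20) 13HD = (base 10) 9553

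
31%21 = 10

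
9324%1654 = 1054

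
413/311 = 413/311 = 1.33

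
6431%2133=32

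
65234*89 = 5805826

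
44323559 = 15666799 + 28656760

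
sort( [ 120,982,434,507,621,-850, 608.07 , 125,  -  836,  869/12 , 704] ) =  [ - 850,-836, 869/12,120, 125,434,507, 608.07, 621,704 , 982 ] 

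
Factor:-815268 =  - 2^2 * 3^1 * 67939^1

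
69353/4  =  17338+1/4 = 17338.25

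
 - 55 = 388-443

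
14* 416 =5824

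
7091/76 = 7091/76 =93.30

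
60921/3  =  20307 = 20307.00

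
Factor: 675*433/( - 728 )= - 292275/728 = -2^( - 3 )* 3^3*5^2*7^( - 1)*13^ (-1 )*433^1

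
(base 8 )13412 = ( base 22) C42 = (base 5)142043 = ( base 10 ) 5898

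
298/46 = 149/23 = 6.48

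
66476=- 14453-- 80929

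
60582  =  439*138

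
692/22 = 31+5/11 = 31.45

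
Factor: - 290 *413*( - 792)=2^4 *3^2 * 5^1*7^1*11^1*29^1*59^1=94857840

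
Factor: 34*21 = 714 = 2^1*3^1 *7^1*17^1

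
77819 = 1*77819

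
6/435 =2/145 = 0.01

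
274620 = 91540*3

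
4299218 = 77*55834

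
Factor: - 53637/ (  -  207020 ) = 57/220  =  2^( - 2)*3^1 * 5^( - 1) * 11^( - 1 )* 19^1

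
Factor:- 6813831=-3^1*31^1*41^1*1787^1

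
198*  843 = 166914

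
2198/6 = 366 + 1/3= 366.33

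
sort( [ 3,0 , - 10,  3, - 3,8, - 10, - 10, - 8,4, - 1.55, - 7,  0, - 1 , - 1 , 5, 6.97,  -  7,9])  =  [ - 10, - 10,-10, - 8, - 7, - 7 , - 3, - 1.55,-1, - 1, 0,  0,3, 3, 4, 5, 6.97, 8,9] 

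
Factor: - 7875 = -3^2*5^3 * 7^1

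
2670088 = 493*5416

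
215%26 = 7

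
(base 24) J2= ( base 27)gq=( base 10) 458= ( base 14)24a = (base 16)1CA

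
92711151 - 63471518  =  29239633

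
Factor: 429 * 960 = 2^6*3^2*5^1 * 11^1*13^1 = 411840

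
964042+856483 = 1820525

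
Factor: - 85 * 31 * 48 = -2^4 * 3^1* 5^1*17^1*31^1 = -126480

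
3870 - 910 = 2960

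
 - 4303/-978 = 4303/978 = 4.40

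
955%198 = 163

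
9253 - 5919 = 3334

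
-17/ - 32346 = 17/32346= 0.00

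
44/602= 22/301  =  0.07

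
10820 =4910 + 5910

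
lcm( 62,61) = 3782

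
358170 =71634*5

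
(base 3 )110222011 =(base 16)24EE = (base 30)af4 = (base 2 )10010011101110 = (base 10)9454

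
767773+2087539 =2855312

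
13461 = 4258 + 9203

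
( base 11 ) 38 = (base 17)27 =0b101001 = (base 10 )41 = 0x29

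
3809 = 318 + 3491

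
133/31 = 4 + 9/31 = 4.29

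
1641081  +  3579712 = 5220793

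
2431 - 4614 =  - 2183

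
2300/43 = 2300/43 = 53.49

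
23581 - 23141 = 440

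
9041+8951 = 17992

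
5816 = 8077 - 2261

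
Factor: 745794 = 2^1 *3^3 * 7^1*1973^1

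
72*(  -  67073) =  - 4829256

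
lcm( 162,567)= 1134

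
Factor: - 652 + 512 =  - 140 = - 2^2 *5^1*7^1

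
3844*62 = 238328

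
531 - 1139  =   -608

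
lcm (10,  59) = 590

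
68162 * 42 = 2862804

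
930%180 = 30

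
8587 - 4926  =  3661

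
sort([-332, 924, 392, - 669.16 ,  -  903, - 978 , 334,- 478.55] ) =[ - 978,- 903, - 669.16, - 478.55, - 332, 334, 392, 924]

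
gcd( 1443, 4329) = 1443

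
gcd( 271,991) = 1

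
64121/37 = 1733= 1733.00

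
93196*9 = 838764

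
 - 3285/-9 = 365+0/1 = 365.00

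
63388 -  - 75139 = 138527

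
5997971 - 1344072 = 4653899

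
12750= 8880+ 3870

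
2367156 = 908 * 2607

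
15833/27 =15833/27  =  586.41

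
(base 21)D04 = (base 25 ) 94C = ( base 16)1669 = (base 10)5737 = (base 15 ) 1A77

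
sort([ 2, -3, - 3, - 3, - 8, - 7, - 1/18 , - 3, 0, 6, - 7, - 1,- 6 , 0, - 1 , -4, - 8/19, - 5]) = [  -  8, - 7, - 7, - 6, - 5, - 4, - 3, - 3 , - 3, - 3,-1, - 1, - 8/19, - 1/18,0, 0 , 2,6 ] 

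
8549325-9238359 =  - 689034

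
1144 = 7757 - 6613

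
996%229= 80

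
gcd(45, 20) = 5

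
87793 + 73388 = 161181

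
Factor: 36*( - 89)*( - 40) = 2^5 * 3^2*5^1*89^1  =  128160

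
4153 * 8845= 36733285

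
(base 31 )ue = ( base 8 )1660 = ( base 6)4212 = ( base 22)1kk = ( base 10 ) 944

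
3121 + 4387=7508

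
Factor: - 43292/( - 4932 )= 79/9 =3^(-2) *79^1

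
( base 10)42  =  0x2A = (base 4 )222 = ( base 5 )132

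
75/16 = 4 + 11/16 = 4.69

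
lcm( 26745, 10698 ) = 53490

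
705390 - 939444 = - 234054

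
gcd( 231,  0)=231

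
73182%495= 417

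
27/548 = 27/548 = 0.05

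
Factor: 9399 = 3^1 *13^1*241^1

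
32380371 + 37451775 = 69832146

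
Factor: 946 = 2^1*11^1 * 43^1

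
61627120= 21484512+40142608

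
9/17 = 9/17 = 0.53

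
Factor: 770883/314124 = 256961/104708 = 2^(-2)*293^1*877^1*26177^( - 1) 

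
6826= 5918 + 908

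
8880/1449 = 6+62/483=6.13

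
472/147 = 472/147 = 3.21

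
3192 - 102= 3090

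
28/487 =28/487 = 0.06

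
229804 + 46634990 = 46864794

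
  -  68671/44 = - 68671/44 = - 1560.70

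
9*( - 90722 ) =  - 816498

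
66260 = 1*66260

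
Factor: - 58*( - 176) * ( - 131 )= - 2^5*11^1*29^1*131^1=   - 1337248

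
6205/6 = 6205/6 =1034.17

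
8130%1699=1334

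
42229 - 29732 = 12497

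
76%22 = 10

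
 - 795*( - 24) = 19080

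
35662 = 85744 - 50082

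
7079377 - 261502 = 6817875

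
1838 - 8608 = -6770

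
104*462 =48048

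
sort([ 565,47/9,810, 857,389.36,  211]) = [ 47/9,211, 389.36, 565, 810,857 ]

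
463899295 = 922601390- 458702095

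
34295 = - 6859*( -5 ) 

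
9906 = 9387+519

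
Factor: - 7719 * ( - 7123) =54982437  =  3^1*17^1*31^1*83^1*419^1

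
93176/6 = 15529 +1/3 = 15529.33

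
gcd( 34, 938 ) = 2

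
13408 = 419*32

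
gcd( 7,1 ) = 1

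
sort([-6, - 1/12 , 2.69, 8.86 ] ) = [ - 6, - 1/12,2.69, 8.86]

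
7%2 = 1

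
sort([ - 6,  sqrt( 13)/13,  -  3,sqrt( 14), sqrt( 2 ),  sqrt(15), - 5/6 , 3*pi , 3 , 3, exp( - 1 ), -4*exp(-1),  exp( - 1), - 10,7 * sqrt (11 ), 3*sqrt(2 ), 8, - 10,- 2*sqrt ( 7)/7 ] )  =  [ -10, - 10,-6, - 3,  -  4 * exp ( - 1), - 5/6 ,  -  2 * sqrt ( 7 ) /7, sqrt(13 ) /13,exp( - 1),exp(- 1 ) , sqrt (2),  3 , 3 , sqrt(14),sqrt( 15 ),3*sqrt( 2),  8, 3 * pi,7*sqrt( 11 )]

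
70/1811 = 70/1811 = 0.04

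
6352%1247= 117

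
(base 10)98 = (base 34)2u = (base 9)118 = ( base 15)68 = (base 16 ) 62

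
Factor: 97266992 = 2^4*953^1 * 6379^1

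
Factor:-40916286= - 2^1*3^3*757709^1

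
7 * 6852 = 47964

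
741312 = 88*8424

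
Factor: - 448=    - 2^6*7^1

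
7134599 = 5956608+1177991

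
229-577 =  - 348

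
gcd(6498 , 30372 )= 6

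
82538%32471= 17596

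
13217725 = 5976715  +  7241010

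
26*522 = 13572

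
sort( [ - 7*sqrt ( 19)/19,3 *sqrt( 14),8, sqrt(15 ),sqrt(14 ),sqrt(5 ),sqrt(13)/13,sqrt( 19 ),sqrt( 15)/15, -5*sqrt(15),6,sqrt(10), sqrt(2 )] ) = [ - 5 * sqrt ( 15), - 7*sqrt(19)/19,sqrt(15)/15, sqrt(13)/13,sqrt(2),sqrt(5 ) , sqrt(10 ),sqrt ( 14 ) , sqrt(15),sqrt(19 ),6, 8, 3*sqrt(14 ) ] 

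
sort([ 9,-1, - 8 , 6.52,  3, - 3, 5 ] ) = [ - 8,-3,- 1,3, 5, 6.52, 9 ] 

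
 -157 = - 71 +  - 86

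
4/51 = 4/51  =  0.08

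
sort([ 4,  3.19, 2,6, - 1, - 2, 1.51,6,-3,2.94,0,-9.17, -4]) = [ - 9.17, - 4 ,  -  3, - 2, - 1, 0, 1.51, 2, 2.94, 3.19, 4, 6, 6]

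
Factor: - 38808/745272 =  - 7^2*941^( - 1 ) = - 49/941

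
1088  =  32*34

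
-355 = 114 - 469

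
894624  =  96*9319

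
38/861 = 38/861 =0.04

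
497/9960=497/9960 =0.05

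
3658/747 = 4 + 670/747 = 4.90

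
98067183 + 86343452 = 184410635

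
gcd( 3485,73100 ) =85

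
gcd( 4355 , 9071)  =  1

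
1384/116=11 + 27/29 = 11.93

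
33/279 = 11/93 = 0.12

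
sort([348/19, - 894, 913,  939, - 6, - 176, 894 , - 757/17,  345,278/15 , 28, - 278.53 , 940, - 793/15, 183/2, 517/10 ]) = [ - 894, - 278.53, - 176, - 793/15, - 757/17, - 6, 348/19,278/15, 28, 517/10, 183/2,345, 894 , 913, 939, 940]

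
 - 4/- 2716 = 1/679 =0.00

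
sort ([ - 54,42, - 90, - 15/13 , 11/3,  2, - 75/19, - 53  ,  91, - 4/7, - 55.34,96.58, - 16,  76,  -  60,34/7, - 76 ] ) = [ - 90, - 76, - 60, - 55.34, - 54,- 53, - 16, - 75/19, - 15/13, - 4/7,  2,11/3,34/7,42,76,91, 96.58 ] 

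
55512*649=36027288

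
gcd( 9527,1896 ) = 1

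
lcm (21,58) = 1218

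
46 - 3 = 43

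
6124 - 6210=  -86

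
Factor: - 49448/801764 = - 14/227 = -2^1*7^1 * 227^ ( - 1)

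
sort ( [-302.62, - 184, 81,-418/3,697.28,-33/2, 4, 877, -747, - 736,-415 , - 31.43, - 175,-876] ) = [ - 876, - 747, - 736, - 415,-302.62 , - 184, -175,-418/3,-31.43, - 33/2,4,81,697.28,877]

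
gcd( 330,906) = 6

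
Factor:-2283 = -3^1* 761^1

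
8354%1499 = 859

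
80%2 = 0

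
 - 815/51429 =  - 1+50614/51429 = - 0.02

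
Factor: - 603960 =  - 2^3*3^1*5^1*7^1 * 719^1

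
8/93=8/93 = 0.09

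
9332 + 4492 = 13824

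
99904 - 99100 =804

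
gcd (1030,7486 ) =2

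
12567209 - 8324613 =4242596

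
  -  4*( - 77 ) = 308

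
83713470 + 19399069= 103112539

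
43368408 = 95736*453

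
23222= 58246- 35024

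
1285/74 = 1285/74 = 17.36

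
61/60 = 1 + 1/60=1.02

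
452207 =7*64601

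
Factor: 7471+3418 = 10889^1 = 10889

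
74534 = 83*898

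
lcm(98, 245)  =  490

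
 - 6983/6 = -1164+1/6 = - 1163.83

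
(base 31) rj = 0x358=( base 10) 856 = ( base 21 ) 1jg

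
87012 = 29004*3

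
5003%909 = 458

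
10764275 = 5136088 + 5628187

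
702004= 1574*446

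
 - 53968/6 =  - 26984/3 = -8994.67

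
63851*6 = 383106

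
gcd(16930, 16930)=16930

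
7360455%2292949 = 481608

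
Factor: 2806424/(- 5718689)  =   - 2^3*61^( - 1 ) *241^( - 1)*389^( - 1 )*350803^1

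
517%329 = 188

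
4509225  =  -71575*(-63)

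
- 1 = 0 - 1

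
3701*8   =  29608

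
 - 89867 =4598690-4688557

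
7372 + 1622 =8994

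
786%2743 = 786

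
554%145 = 119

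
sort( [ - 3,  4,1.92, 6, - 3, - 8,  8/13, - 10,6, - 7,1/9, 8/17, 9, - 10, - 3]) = [ -10, - 10 , - 8, - 7, - 3, - 3, - 3,1/9,  8/17,8/13,1.92,4, 6,6,  9] 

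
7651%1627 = 1143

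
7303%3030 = 1243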